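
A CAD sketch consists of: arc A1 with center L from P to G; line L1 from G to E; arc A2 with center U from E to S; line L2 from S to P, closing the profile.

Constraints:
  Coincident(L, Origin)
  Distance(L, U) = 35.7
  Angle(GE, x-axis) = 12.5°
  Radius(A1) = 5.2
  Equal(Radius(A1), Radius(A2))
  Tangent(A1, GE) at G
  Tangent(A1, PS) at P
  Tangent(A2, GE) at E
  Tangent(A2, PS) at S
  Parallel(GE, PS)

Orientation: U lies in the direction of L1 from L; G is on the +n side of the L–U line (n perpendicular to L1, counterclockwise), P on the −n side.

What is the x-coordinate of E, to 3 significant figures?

33.7

The slot axis is L1's direction at 12.5°, so u = (cos 12.5°, sin 12.5°) = (0.976, 0.216) and n = (−sin 12.5°, cos 12.5°) = (-0.216, 0.976). L is at the origin and U lies 35.7 along u from L, so U = 35.7·u = (34.9, 7.73). Tangency of A1 to both parallel lines with radius 5.2 puts G and P at L ± 5.2·n: G = (-1.13, 5.08), P = (1.13, -5.08). Equal radii place E and S the same way about U: E = U + 5.2·n = (33.7, 12.8), S = U − 5.2·n = (36.0, 2.65). So E.x = 33.7.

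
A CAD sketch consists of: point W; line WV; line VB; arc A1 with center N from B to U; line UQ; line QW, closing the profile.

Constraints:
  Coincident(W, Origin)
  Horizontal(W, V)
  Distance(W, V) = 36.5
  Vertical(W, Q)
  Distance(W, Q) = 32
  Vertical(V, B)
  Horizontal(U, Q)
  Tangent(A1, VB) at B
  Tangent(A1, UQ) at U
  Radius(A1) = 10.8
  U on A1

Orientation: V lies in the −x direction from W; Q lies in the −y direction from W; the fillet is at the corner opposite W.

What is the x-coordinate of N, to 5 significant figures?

-25.700

W is at the origin; W and V share the same y with |WV| = 36.5 and V on the −x side, so V = (-36.500, 0.0000). WQ is vertical with |WQ| = 32.0 and Q on the −y side, so Q = (0.0000, -32.000). The virtual corner opposite W is at (-36.500, -32.000). Since A1 is tangent to VB there, NB ⟂ VB and tangency of A1 to UQ means the radius NU is perpendicular to UQ, with radius 10.8, so the center N sits 10.8 in from both sides at N = (-25.700, -21.200). So N.x = -25.700.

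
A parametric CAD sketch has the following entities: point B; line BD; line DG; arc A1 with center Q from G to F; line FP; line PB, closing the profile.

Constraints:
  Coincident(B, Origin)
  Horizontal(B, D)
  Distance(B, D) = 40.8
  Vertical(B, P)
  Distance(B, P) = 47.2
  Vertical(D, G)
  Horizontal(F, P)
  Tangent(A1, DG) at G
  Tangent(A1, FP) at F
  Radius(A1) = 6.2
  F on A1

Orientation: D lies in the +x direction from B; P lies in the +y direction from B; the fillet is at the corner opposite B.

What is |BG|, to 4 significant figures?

57.84

The virtual corner opposite B is at (40.80, 47.20). A1 meets DG tangentially, so QG is at right angles to DG and the tangent condition forces QF to be normal to FP, with radius 6.2, so the center Q sits 6.2 in from both sides at Q = (34.60, 41.00). That places the tangent points at G = (40.80, 41.00) on DG and F = (34.60, 47.20) on FP. Then |BG| = |G − B| = 57.84.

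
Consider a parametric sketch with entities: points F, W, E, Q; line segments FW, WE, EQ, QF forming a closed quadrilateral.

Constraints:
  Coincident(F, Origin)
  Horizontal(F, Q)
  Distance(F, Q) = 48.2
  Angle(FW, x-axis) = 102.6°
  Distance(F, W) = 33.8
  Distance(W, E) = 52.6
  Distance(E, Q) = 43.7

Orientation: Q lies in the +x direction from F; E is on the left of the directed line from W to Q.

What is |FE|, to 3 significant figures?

62.0

Checks: |WE| = 52.60 ✓; |EQ| = 43.70 ✓.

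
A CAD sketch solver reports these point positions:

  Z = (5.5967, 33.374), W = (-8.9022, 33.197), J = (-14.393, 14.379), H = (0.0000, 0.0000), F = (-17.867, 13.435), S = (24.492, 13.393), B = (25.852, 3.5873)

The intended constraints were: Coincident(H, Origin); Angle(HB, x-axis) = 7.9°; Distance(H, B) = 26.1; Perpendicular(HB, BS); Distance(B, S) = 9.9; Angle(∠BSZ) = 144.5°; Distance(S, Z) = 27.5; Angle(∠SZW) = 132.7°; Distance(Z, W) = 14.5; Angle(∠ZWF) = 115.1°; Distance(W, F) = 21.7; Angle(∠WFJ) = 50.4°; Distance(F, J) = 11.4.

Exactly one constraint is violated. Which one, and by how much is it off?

Distance(F, J) = 11.4 — off by 7.80.

H = (0.00, 0.00) ✓; HB at 7.900° ✓; |HB| = 26.10 ✓; ∠(HB, BS) = 90.00° ✓; |BS| = 9.900 ✓; ∠BSZ = 144.5° ✓; |SZ| = 27.50 ✓; ∠SZW = 132.7° ✓; |ZW| = 14.50 ✓; ∠ZWF = 115.1° ✓; |WF| = 21.70 ✓; ∠WFJ = 50.40° ✓; |FJ| = 3.600 ✗.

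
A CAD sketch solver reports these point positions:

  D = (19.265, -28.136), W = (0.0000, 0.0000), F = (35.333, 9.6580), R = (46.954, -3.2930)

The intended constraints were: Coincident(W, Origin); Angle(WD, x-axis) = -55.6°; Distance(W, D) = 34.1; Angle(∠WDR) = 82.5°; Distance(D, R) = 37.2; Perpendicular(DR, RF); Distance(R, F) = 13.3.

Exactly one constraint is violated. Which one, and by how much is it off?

Distance(R, F) = 13.3 — off by 4.10.

W = (0.00, 0.00) ✓; WD at -55.60° ✓; |WD| = 34.10 ✓; ∠WDR = 82.50° ✓; |DR| = 37.20 ✓; ∠(DR, RF) = 90.00° ✓; |RF| = 17.40 ✗.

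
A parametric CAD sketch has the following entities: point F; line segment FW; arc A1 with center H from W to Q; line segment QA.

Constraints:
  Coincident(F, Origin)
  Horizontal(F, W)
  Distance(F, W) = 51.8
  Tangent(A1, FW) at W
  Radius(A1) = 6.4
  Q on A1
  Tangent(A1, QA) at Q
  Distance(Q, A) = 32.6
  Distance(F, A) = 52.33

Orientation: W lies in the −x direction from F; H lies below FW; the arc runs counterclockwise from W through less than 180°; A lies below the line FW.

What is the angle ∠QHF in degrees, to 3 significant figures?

151°

Checks: ∠(HW, WF) = 90.00° ✓; |HW| = 6.400 ✓; |HQ| = 6.400 ✓; ∠(HQ, QA) = 90.00° ✓; |QA| = 32.60 ✓; |FA| = 52.33 ✓.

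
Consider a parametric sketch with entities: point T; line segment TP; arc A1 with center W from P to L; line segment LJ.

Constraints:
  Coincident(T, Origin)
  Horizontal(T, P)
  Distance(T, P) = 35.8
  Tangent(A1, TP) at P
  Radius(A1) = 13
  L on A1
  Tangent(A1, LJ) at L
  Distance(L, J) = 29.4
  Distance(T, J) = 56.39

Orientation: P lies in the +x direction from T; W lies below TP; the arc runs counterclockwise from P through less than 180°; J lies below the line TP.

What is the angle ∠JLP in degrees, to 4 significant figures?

124.8°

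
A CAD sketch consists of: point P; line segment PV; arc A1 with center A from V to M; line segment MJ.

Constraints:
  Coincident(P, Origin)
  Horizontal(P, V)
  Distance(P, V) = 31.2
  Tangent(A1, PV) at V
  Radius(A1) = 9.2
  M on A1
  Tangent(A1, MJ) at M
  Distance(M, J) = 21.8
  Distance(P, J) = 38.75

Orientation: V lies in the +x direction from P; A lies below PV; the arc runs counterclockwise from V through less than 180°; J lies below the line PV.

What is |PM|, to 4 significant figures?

23.98

P is at the origin; P and V share the same y with |PV| = 31.2 and V on the +x side, so V = (31.20, 0.000). A1 meets PV tangentially, so AV is at right angles to PV, so A = V + (0, -9.2) = (31.20, -9.200). Since AM ⟂ MJ (tangency), |AJ| = √(9.2² + 21.8²) = 23.66 regardless of where M sits on A1. So J lies on both circle(P, 38.75) and circle(A, 23.66); the below-PV intersection is J = (22.81, -31.32). M is the foot of the tangent from J: M = (22.01, -9.539).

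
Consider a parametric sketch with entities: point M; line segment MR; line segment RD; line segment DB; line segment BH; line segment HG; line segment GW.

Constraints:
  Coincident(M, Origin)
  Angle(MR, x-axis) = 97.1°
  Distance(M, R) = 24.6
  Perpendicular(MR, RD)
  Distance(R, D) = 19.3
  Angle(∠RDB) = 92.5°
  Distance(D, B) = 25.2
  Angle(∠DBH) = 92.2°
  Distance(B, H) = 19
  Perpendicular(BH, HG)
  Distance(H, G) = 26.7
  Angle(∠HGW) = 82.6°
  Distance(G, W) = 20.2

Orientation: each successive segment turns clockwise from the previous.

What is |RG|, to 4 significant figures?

0.7350

M is at the origin; MR runs at 97.1° with length 24.6, so R = (-3.041, 24.41). MR is perpendicular to RD, so RD runs at 7.100°; with |RD| = 19.3, D = (16.11, 26.80). ∠RDB = 92.5° gives DB at -80.40° from the x-axis; with |DB| = 25.2, B = (20.31, 1.950). ∠DBH = 92.2° gives BH at -168.2° from the x-axis; with |BH| = 19.0, H = (1.716, -1.936). BH ⟂ HG, so HG runs at 101.8°; with |HG| = 26.7, G = (-3.745, 24.20). Then |RG| = |G − R| = 0.7350.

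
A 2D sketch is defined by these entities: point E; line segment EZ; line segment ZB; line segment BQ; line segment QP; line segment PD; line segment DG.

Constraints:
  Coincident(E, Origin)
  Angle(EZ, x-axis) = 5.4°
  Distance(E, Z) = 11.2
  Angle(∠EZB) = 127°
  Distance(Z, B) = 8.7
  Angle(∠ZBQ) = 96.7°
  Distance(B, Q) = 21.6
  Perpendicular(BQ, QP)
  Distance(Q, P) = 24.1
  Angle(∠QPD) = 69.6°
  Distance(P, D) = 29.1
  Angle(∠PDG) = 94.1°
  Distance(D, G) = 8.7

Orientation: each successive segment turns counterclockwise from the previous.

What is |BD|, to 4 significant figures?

15.07

BQ ⟂ QP, so QP runs at -128.3°; with |QP| = 24.1, P = (-16.18, 2.938). ∠QPD = 69.6° gives PD at -17.90° from the x-axis; with |PD| = 29.1, D = (11.51, -6.006). Then |BD| = |D − B| = 15.07.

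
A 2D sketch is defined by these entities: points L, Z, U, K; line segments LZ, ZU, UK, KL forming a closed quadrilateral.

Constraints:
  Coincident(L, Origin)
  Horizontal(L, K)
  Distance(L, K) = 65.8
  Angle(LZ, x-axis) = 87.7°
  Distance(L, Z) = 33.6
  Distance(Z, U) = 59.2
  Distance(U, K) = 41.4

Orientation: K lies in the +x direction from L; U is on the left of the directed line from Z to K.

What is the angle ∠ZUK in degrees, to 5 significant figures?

90.731°

Checks: |ZU| = 59.20 ✓; |UK| = 41.40 ✓.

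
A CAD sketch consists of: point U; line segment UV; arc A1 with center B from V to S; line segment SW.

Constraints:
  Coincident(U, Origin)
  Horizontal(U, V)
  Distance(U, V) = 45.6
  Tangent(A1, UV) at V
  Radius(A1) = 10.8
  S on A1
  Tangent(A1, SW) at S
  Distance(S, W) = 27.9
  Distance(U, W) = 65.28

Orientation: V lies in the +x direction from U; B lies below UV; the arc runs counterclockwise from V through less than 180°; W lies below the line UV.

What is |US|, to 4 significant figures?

40.09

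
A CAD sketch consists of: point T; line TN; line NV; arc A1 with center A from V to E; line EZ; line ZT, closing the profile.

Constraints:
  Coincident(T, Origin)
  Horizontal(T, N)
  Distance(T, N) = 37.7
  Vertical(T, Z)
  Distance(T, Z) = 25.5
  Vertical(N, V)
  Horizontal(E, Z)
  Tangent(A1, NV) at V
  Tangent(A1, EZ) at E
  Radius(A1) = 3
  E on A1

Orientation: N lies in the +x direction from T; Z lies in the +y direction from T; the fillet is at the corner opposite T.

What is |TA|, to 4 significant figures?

41.36

T is at the origin; T and N share the same y with |TN| = 37.7 and N on the +x side, so N = (37.70, 0.000). TZ is vertical with |TZ| = 25.5 and Z on the +y side, so Z = (0.000, 25.50). The virtual corner opposite T is at (37.70, 25.50). Tangency of A1 to NV means the radius AV is perpendicular to NV and since A1 is tangent to EZ there, AE ⟂ EZ, with radius 3.0, so the center A sits 3.0 in from both sides at A = (34.70, 22.50). Then |TA| = |A − T| = 41.36.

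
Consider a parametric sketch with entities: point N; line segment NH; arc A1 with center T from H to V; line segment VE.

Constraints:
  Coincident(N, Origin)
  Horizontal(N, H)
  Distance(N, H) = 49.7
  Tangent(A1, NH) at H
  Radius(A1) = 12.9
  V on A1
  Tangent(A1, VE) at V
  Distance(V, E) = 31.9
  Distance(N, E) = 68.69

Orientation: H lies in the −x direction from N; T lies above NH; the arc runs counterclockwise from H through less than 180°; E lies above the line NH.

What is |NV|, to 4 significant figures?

41.73

Checks: |TV| = 12.90 ✓; ∠(TV, VE) = 90.00° ✓; |VE| = 31.90 ✓; |NE| = 68.69 ✓.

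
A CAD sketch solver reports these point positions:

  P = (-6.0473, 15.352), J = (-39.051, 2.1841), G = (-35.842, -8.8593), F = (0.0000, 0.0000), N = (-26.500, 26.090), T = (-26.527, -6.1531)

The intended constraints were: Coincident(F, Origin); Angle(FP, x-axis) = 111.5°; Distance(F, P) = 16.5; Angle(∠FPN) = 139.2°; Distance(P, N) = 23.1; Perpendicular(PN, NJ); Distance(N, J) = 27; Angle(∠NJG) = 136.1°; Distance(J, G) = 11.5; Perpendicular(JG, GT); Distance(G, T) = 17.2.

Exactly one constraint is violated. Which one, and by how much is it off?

Distance(G, T) = 17.2 — off by 7.50.

F = (0.00, 0.00) ✓; FP at 111.5° ✓; |FP| = 16.50 ✓; ∠FPN = 139.2° ✓; |PN| = 23.10 ✓; ∠(PN, NJ) = 90.00° ✓; |NJ| = 27.00 ✓; ∠NJG = 136.1° ✓; |JG| = 11.50 ✓; ∠(JG, GT) = 90.00° ✓; |GT| = 9.700 ✗.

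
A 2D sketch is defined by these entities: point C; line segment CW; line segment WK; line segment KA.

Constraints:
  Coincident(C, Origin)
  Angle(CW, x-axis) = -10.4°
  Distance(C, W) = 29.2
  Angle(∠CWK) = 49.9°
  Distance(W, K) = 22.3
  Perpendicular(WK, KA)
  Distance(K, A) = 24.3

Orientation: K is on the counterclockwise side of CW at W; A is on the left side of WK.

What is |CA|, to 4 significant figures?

4.006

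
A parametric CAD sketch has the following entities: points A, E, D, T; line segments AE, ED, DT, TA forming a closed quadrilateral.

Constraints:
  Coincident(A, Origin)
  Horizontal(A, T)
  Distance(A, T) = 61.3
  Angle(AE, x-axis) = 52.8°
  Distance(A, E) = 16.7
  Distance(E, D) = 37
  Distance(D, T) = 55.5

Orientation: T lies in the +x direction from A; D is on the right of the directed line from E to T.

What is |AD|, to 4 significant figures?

26.16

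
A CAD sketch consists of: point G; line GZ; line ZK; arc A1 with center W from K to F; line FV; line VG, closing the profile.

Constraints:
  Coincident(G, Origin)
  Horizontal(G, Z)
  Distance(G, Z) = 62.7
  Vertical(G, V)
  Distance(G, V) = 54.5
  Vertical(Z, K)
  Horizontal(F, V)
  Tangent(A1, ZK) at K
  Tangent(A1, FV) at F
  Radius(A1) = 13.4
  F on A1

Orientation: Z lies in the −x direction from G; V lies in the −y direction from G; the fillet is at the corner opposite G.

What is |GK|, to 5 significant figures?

74.970

The virtual corner opposite G is at (-62.700, -54.500). Tangency of A1 to ZK means the radius WK is perpendicular to ZK and since A1 is tangent to FV there, WF ⟂ FV, with radius 13.4, so the center W sits 13.4 in from both sides at W = (-49.300, -41.100). That places the tangent points at K = (-62.700, -41.100) on ZK and F = (-49.300, -54.500) on FV. Then |GK| = |K − G| = 74.970.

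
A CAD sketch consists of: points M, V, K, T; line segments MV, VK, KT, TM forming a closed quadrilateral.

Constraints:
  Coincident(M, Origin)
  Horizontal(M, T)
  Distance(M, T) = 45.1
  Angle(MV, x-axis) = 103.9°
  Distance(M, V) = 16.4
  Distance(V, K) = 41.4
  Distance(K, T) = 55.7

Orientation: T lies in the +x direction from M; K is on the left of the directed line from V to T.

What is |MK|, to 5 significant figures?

53.576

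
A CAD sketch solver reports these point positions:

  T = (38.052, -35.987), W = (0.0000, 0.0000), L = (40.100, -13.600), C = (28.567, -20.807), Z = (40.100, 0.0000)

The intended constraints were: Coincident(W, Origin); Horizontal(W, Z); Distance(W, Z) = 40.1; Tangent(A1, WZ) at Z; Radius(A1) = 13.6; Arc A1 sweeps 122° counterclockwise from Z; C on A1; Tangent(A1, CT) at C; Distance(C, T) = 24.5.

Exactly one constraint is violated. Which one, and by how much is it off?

Distance(C, T) = 24.5 — off by 6.60.

W = (0.00, 0.00) ✓; W.y = 0.00, Z.y = 0.00 ✓; |WZ| = 40.10 ✓; ∠(LZ, ZW) = 90.00° ✓; |LZ| = 13.60 ✓; bearing(L→C) − bearing(L→Z) = 122.0° ✓; |LC| = 13.60 ✓; ∠(LC, CT) = 90.00° ✓; |CT| = 17.90 ✗.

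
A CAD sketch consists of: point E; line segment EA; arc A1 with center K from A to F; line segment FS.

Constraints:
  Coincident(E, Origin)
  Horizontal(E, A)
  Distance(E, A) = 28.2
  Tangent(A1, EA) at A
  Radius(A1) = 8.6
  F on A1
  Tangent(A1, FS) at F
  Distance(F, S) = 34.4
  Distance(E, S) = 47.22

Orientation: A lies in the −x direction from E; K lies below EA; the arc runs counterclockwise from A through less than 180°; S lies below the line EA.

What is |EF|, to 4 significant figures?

37.96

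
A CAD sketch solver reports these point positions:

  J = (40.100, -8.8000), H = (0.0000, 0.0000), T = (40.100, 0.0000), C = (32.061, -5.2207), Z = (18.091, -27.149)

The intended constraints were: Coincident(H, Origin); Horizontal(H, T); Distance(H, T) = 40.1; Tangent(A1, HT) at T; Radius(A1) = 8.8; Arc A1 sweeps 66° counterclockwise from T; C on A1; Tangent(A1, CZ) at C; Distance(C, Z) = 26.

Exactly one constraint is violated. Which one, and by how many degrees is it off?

Tangent(A1, CZ) at C — off by 8.50°.

H = (0.00, 0.00) ✓; H.y = 0.00, T.y = 0.00 ✓; |HT| = 40.10 ✓; ∠(JT, TH) = 90.00° ✓; |JT| = 8.800 ✓; bearing(J→C) − bearing(J→T) = 66.00° ✓; |JC| = 8.800 ✓; ∠(JC, CZ) = 98.50° ✗; |CZ| = 26.00 ✓.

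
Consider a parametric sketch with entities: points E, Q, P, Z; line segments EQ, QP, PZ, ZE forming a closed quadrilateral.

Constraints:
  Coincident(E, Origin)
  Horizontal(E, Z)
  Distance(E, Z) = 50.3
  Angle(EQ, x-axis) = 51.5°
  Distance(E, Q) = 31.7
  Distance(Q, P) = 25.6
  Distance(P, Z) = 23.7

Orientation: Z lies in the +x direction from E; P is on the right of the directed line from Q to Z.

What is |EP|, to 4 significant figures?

26.60

Checks: |QP| = 25.60 ✓; |PZ| = 23.70 ✓.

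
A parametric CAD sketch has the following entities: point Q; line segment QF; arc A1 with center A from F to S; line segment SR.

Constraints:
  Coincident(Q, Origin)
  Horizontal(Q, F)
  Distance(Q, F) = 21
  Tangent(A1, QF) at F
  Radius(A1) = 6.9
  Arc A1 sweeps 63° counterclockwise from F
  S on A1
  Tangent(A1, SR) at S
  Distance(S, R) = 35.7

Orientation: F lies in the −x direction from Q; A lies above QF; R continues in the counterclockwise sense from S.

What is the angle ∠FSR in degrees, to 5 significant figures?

148.50°

Q is at the origin; QF is horizontal with |QF| = 21.0 and F on the −x side, so F = (-21.000, 0.0000). The tangent condition forces AF to be normal to QF, so A = F + (0, 6.9) = (-21.000, 6.9000). On A1, F sits at bearing -90° from A; a 63° counterclockwise sweep puts S at bearing -27°, so S = A + 6.9·(cos -27°, sin -27°) = (-14.852, 3.7675). Since A1 is tangent to SR there, AS ⟂ SR, so SR runs along (−sin -27°, cos -27°); with |SR| = 35.7, R = (1.3554, 35.576). Then cos ∠FSR = SF·SR / (|SF||SR|), giving 148.50°.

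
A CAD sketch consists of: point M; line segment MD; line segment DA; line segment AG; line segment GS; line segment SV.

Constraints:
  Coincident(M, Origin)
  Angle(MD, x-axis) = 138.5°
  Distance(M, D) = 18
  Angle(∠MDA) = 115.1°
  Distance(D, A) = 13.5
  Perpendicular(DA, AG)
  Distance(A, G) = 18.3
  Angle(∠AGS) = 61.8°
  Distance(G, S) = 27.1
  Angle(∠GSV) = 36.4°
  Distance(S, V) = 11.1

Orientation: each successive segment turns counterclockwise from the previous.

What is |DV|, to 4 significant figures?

3.957

M is at the origin; MD runs at 138.5° with length 18.0, so D = (-13.48, 11.93). ∠MDA = 115.1° gives DA at -156.6° from the x-axis; with |DA| = 13.5, A = (-25.87, 6.566). DA ⟂ AG, so AG runs at -66.60°; with |AG| = 18.3, G = (-18.60, -10.23). ∠AGS = 61.8° gives GS at 51.60° from the x-axis; with |GS| = 27.1, S = (-1.770, 11.01). ∠GSV = 36.4° gives SV at -164.8° from the x-axis; with |SV| = 11.1, V = (-12.48, 8.099). Then |DV| = |V − D| = 3.957.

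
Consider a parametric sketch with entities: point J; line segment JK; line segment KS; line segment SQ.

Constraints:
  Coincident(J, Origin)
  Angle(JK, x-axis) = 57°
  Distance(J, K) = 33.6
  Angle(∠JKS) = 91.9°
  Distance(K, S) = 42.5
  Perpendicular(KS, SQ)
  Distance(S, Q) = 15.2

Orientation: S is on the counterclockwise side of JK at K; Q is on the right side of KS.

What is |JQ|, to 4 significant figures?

65.44

J is at the origin; JK runs at 57.0° with length 33.6, so K = 33.6·(cos 57.0°, sin 57.0°) = (18.30, 28.18). ∠JKS = 91.9°, so KS runs at 57.0° + (180° − 91.9°) = 145.1° from the x-axis; with |KS| = 42.5, S = K + 42.5·(cos 145.1°, sin 145.1°) = (-16.56, 52.50). KS is perpendicular to SQ; with |SQ| = 15.2 on the right of KS, Q = S + 15.2·(0.5721, 0.8202) = (-7.860, 64.96). Then |JQ| = |Q − J| = 65.44.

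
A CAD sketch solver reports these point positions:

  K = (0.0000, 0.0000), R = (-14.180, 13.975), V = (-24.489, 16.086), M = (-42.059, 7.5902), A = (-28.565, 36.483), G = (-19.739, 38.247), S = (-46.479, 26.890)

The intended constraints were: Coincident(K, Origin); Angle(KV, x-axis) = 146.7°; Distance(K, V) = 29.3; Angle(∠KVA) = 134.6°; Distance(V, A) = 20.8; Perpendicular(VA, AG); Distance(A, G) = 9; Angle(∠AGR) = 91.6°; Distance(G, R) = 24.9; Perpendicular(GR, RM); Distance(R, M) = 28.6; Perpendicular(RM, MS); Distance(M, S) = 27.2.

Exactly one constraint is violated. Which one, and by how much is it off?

Distance(M, S) = 27.2 — off by 7.40.

K = (0.00, 0.00) ✓; KV at 146.7° ✓; |KV| = 29.30 ✓; ∠KVA = 134.6° ✓; |VA| = 20.80 ✓; ∠(VA, AG) = 90.00° ✓; |AG| = 9.001 ✓; ∠AGR = 91.60° ✓; |GR| = 24.90 ✓; ∠(GR, RM) = 90.00° ✓; |RM| = 28.60 ✓; ∠(RM, MS) = 90.00° ✓; |MS| = 19.80 ✗.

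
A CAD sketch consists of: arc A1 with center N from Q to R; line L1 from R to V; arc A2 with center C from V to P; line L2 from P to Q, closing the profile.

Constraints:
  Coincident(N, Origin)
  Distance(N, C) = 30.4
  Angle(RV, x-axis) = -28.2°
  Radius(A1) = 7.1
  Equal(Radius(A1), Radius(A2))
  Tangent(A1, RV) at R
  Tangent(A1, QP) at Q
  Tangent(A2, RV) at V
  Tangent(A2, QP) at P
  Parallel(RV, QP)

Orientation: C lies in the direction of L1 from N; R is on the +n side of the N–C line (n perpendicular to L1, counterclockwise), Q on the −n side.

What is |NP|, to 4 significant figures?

31.22

Tangency of A1 to both parallel lines with radius 7.1 puts R and Q at N ± 7.1·n: R = (3.355, 6.257), Q = (-3.355, -6.257). Equal radii place V and P the same way about C: V = C + 7.1·n = (30.15, -8.108), P = C − 7.1·n = (23.44, -20.62). Then |NP| = |P − N| = 31.22.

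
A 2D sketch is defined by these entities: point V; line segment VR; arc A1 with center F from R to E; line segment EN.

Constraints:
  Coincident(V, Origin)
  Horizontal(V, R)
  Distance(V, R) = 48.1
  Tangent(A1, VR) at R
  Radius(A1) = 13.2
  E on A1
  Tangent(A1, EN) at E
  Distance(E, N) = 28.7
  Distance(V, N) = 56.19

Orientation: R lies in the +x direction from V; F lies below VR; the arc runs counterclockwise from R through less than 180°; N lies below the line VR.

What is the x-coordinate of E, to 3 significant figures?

34.9

Checks: |FE| = 13.20 ✓; ∠(FE, EN) = 90.00° ✓; |EN| = 28.70 ✓; |VN| = 56.19 ✓.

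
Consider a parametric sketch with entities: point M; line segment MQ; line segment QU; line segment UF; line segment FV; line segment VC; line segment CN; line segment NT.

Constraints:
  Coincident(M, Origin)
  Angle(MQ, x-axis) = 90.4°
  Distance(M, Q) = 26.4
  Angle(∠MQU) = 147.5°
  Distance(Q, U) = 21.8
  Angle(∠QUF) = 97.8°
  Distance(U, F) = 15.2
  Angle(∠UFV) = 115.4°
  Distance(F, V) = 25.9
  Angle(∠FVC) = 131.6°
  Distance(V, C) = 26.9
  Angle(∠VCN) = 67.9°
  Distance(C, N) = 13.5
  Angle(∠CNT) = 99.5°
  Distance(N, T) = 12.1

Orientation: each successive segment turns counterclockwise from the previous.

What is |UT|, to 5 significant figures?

31.689

M is at the origin; MQ runs at 90.4° with length 26.4, so Q = (-0.18431, 26.399). ∠MQU = 147.5° gives QU at 122.90° from the x-axis; with |QU| = 21.8, U = (-12.026, 44.703). ∠QUF = 97.8° gives UF at -154.90° from the x-axis; with |UF| = 15.2, F = (-25.790, 38.255). ∠UFV = 115.4° gives FV at -90.300° from the x-axis; with |FV| = 25.9, V = (-25.926, 12.356). ∠FVC = 131.6° gives VC at -41.900° from the x-axis; with |VC| = 26.9, C = (-5.9038, -5.6091). ∠VCN = 67.9° gives CN at 70.200° from the x-axis; with |CN| = 13.5, N = (-1.3308, 7.0928). ∠CNT = 99.5° gives NT at 150.70° from the x-axis; with |NT| = 12.1, T = (-11.883, 13.014). Then |UT| = |T − U| = 31.689.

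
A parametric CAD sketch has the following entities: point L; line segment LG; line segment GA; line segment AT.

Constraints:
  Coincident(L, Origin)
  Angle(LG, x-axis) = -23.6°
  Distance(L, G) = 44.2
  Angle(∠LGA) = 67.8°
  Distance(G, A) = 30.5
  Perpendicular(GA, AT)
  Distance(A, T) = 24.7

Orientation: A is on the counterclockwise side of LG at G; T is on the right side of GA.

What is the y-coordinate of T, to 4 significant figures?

12.19

L is at the origin; LG runs at -23.6° with length 44.2, so G = 44.2·(cos -23.6°, sin -23.6°) = (40.50, -17.70). ∠LGA = 67.8°, so GA runs at -23.6° + (180° − 67.8°) = 88.60° from the x-axis; with |GA| = 30.5, A = G + 30.5·(cos 88.60°, sin 88.60°) = (41.25, 12.80). The perpendicularity gives AT at right angles to GA; with |AT| = 24.7 on the right of GA, T = A + 24.7·(0.9997, -0.02443) = (65.94, 12.19). So T.y = 12.19.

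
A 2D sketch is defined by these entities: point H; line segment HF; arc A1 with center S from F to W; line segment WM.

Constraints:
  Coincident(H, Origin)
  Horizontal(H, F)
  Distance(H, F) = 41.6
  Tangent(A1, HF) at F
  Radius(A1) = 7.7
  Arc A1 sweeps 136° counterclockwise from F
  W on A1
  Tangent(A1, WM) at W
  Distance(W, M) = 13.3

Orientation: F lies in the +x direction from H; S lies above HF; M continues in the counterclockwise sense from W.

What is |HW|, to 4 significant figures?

48.78

Tangency of A1 to HF means the radius SF is perpendicular to HF, so S = F + (0, 7.7) = (41.60, 7.700). On A1, F sits at bearing -90° from S; a 136° counterclockwise sweep puts W at bearing 46°, so W = S + 7.7·(cos 46°, sin 46°) = (46.95, 13.24). Then |HW| = |W − H| = 48.78.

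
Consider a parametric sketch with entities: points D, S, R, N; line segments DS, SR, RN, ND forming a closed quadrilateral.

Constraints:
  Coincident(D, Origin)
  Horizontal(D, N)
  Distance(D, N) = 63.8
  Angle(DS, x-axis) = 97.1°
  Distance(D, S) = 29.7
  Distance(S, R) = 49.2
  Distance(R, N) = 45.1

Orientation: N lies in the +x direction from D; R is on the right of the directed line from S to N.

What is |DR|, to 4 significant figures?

24.59

D is at the origin; D and N share the same y with |DN| = 63.8 and N in +x, so N = (63.8, 0). DS runs at 97.1° with |DS| = 29.7, so S = (-3.671, 29.47). R is determined by |SR| = 49.2 and |RN| = 45.1 together: it lies at the intersection of circle(S, 49.2) and circle(N, 45.1). With |SN| = 73.63, the foot of the radical line on SN is 39.44 from S and the perpendicular offset is √(49.2² − 39.44²) = 29.41. Taking the right-of-SN solution: R = (20.70, -13.27).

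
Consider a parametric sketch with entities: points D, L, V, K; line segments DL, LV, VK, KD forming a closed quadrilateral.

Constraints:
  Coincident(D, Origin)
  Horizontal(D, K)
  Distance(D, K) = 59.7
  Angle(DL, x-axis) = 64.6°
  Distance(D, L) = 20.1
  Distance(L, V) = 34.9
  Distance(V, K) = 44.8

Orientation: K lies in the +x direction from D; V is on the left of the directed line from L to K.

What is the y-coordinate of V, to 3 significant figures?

38.6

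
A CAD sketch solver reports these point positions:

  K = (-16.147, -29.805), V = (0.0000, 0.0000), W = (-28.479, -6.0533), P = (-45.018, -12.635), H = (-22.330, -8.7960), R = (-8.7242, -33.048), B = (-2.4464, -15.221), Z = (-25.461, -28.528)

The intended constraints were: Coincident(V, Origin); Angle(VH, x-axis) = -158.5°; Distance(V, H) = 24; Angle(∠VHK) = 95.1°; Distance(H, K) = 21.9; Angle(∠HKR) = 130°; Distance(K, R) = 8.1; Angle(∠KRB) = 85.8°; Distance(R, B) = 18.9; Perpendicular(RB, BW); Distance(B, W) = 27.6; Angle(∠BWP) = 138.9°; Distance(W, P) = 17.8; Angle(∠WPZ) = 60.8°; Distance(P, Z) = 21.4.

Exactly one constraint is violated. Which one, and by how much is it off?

Distance(P, Z) = 21.4 — off by 3.80.

V = (0.00, 0.00) ✓; VH at -158.5° ✓; |VH| = 24.00 ✓; ∠VHK = 95.10° ✓; |HK| = 21.90 ✓; ∠HKR = 130.0° ✓; |KR| = 8.100 ✓; ∠KRB = 85.80° ✓; |RB| = 18.90 ✓; ∠(RB, BW) = 90.00° ✓; |BW| = 27.60 ✓; ∠BWP = 138.9° ✓; |WP| = 17.80 ✓; ∠WPZ = 60.80° ✓; |PZ| = 25.20 ✗.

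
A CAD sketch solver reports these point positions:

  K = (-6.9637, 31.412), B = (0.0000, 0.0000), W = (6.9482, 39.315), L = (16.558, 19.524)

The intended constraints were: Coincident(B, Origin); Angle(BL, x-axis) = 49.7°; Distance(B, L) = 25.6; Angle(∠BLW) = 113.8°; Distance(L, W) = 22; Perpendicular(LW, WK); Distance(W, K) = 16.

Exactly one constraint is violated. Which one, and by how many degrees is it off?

Perpendicular(LW, WK) — off by 3.70°.

B = (0.00, 0.00) ✓; BL at 49.70° ✓; |BL| = 25.60 ✓; ∠BLW = 113.8° ✓; |LW| = 22.00 ✓; ∠(LW, WK) = 93.70° ✗; |WK| = 16.00 ✓.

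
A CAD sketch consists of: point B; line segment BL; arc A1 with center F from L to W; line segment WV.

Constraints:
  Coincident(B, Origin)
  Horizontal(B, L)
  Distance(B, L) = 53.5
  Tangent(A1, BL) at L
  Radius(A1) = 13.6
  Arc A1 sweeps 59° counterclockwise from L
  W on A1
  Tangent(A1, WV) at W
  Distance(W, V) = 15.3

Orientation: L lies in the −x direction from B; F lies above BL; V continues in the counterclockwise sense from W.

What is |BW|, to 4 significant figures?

42.36

B is at the origin; B and L share the same y with |BL| = 53.5 and L on the −x side, so L = (-53.50, 0.000). A1 meets BL tangentially, so FL is at right angles to BL, so F = L + (0, 13.6) = (-53.50, 13.60). On A1, L sits at bearing -90° from F; a 59° counterclockwise sweep puts W at bearing -31°, so W = F + 13.6·(cos -31°, sin -31°) = (-41.84, 6.595). Then |BW| = |W − B| = 42.36.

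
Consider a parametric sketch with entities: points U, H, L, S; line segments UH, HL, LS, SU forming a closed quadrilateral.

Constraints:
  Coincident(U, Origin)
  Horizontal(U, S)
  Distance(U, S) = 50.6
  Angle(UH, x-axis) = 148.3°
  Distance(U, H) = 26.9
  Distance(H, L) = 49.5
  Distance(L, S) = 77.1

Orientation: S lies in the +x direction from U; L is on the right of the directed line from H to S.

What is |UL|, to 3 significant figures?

39.5

U is at the origin; U and S share the same y with |US| = 50.6 and S in +x, so S = (50.6, 0). UH runs at 148.3° with |UH| = 26.9, so H = (-22.9, 14.1). L is determined by |HL| = 49.5 and |LS| = 77.1 together: it lies at the intersection of circle(H, 49.5) and circle(S, 77.1). With |HS| = 74.8, the foot of the radical line on HS is 14.1 from H and the perpendicular offset is √(49.5² − 14.1²) = 47.5. Taking the right-of-HS solution: L = (-18.0, -35.1).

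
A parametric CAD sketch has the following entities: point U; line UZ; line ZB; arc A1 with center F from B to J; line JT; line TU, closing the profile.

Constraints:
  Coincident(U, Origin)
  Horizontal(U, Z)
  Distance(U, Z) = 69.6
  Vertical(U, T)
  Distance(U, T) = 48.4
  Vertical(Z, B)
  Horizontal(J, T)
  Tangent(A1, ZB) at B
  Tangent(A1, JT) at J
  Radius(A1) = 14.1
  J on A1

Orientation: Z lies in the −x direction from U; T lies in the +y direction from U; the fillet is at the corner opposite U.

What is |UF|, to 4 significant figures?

65.24

U is at the origin; U and Z share the same y with |UZ| = 69.6 and Z on the −x side, so Z = (-69.60, 0.000). U and T share the same x with |UT| = 48.4 and T on the +y side, so T = (0.000, 48.40). The virtual corner opposite U is at (-69.60, 48.40). A1 meets ZB tangentially, so FB is at right angles to ZB and since A1 is tangent to JT there, FJ ⟂ JT, with radius 14.1, so the center F sits 14.1 in from both sides at F = (-55.50, 34.30). Then |UF| = |F − U| = 65.24.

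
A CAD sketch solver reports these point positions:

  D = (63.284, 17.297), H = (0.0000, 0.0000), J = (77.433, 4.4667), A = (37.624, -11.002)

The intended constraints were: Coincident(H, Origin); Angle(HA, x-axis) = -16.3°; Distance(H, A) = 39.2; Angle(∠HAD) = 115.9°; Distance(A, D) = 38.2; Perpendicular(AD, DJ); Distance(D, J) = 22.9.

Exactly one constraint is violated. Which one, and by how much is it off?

Distance(D, J) = 22.9 — off by 3.80.

H = (0.00, 0.00) ✓; HA at -16.30° ✓; |HA| = 39.20 ✓; ∠HAD = 115.9° ✓; |AD| = 38.20 ✓; ∠(AD, DJ) = 90.00° ✓; |DJ| = 19.10 ✗.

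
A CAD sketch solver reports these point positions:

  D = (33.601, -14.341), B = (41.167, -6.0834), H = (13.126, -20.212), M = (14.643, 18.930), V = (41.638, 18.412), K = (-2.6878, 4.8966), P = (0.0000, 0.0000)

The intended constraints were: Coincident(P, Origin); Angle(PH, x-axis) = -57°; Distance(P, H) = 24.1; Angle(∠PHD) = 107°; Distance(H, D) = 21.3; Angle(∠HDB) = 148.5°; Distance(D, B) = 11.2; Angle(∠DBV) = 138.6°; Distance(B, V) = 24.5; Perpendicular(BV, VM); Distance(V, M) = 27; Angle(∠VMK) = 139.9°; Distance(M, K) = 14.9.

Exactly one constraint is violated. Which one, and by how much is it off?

Distance(M, K) = 14.9 — off by 7.40.

P = (0.00, 0.00) ✓; PH at -57.00° ✓; |PH| = 24.10 ✓; ∠PHD = 107.0° ✓; |HD| = 21.30 ✓; ∠HDB = 148.5° ✓; |DB| = 11.20 ✓; ∠DBV = 138.6° ✓; |BV| = 24.50 ✓; ∠(BV, VM) = 90.00° ✓; |VM| = 27.00 ✓; ∠VMK = 139.9° ✓; |MK| = 22.30 ✗.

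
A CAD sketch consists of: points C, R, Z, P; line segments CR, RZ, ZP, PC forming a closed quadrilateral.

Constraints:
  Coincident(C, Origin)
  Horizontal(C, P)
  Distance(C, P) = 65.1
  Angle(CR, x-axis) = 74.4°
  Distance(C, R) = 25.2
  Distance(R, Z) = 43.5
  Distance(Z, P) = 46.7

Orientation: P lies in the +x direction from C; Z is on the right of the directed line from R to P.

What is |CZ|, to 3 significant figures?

27.2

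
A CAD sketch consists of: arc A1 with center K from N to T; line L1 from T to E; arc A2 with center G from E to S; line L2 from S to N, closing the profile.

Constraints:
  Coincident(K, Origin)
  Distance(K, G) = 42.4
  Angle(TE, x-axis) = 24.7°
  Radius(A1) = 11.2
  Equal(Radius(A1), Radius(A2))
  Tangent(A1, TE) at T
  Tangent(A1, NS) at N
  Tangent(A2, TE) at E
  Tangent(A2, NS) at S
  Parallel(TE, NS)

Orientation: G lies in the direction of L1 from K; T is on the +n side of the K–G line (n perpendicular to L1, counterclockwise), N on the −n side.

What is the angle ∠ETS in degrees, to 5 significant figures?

27.848°

The slot axis is L1's direction at 24.7°, so u = (cos 24.7°, sin 24.7°) = (0.90851, 0.41787) and n = (−sin 24.7°, cos 24.7°) = (-0.41787, 0.90851). K is at the origin and G lies 42.4 along u from K, so G = 42.4·u = (38.521, 17.718). Tangency of A1 to both parallel lines with radius 11.2 puts T and N at K ± 11.2·n: T = (-4.6801, 10.175), N = (4.6801, -10.175). Equal radii place E and S the same way about G: E = G + 11.2·n = (33.841, 27.893), S = G − 11.2·n = (43.201, 7.5423). Then cos ∠ETS = TE·TS / (|TE||TS|), giving 27.848°.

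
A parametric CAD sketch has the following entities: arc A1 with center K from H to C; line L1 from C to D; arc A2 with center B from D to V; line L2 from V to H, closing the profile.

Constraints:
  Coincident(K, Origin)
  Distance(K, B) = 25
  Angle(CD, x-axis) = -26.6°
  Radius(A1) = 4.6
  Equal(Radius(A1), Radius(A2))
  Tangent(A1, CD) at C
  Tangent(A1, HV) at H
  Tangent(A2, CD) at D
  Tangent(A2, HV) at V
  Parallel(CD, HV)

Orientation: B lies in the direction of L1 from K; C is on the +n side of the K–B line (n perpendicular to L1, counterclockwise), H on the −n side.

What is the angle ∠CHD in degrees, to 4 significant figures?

69.80°

The slot axis is L1's direction at -26.6°, so u = (cos -26.6°, sin -26.6°) = (0.8942, -0.4478) and n = (−sin -26.6°, cos -26.6°) = (0.4478, 0.8942). K is at the origin and B lies 25.0 along u from K, so B = 25.0·u = (22.35, -11.19). Tangency of A1 to both parallel lines with radius 4.6 puts C and H at K ± 4.6·n: C = (2.060, 4.113), H = (-2.060, -4.113). Equal radii place D and V the same way about B: D = B + 4.6·n = (24.41, -7.081), V = B − 4.6·n = (20.29, -15.31). Then cos ∠CHD = HC·HD / (|HC||HD|), giving 69.80°.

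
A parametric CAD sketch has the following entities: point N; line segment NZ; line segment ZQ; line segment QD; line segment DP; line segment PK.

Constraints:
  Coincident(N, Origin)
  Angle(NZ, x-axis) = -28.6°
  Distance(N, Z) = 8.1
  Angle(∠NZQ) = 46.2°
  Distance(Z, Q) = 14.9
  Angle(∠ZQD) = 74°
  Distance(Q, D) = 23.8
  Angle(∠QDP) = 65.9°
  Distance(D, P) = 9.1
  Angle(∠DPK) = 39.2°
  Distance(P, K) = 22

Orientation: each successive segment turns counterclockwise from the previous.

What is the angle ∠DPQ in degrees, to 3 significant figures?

91.6°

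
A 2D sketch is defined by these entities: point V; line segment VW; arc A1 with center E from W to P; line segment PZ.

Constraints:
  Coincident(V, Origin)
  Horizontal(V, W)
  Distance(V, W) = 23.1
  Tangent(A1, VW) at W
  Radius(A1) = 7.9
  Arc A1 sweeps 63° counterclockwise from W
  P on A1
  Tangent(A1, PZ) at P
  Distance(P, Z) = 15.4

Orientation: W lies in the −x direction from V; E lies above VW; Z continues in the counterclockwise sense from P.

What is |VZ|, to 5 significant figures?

20.187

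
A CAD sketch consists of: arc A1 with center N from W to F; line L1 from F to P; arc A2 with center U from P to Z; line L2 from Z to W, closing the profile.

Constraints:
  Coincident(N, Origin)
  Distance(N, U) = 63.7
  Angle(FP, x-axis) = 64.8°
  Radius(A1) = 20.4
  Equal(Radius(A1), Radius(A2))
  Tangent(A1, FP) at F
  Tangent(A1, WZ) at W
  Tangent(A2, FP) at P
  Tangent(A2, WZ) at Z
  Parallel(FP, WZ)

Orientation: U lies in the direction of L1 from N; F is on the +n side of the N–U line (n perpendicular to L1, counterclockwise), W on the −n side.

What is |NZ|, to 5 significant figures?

66.887

The slot axis is L1's direction at 64.8°, so u = (cos 64.8°, sin 64.8°) = (0.42578, 0.90483) and n = (−sin 64.8°, cos 64.8°) = (-0.90483, 0.42578). N is at the origin and U lies 63.7 along u from N, so U = 63.7·u = (27.122, 57.637). Tangency of A1 to both parallel lines with radius 20.4 puts F and W at N ± 20.4·n: F = (-18.458, 8.6859), W = (18.458, -8.6859). Equal radii place P and Z the same way about U: P = U + 20.4·n = (8.6637, 66.323), Z = U − 20.4·n = (45.581, 48.952). Then |NZ| = |Z − N| = 66.887.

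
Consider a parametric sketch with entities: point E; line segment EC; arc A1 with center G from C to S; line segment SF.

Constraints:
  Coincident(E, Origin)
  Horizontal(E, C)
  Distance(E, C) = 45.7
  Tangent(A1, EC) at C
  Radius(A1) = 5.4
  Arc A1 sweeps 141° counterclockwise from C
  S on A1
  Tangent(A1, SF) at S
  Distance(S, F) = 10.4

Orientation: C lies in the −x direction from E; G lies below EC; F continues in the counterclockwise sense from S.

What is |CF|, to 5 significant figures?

16.807

On A1, C sits at bearing 90° from G; a 141° counterclockwise sweep puts S at bearing 231°, so S = G + 5.4·(cos 231°, sin 231°) = (-49.098, -9.5966). A1 meets SF tangentially, so GS is at right angles to SF, so SF runs along (−sin 231°, cos 231°); with |SF| = 10.4, F = (-41.016, -16.142). Then |CF| = |F − C| = 16.807.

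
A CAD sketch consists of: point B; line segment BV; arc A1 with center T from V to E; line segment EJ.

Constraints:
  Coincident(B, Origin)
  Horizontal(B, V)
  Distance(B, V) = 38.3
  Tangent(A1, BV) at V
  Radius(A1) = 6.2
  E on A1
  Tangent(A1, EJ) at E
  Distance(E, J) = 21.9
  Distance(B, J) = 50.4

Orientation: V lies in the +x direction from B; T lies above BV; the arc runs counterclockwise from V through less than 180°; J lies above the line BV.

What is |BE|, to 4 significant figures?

45.00

B is at the origin; BV is horizontal with |BV| = 38.3 and V on the +x side, so V = (38.30, 0.000). The tangent condition forces TV to be normal to BV, so T = V + (0, 6.2) = (38.30, 6.200). Since TE ⟂ EJ (tangency), |TJ| = √(6.2² + 21.9²) = 22.76 regardless of where E sits on A1. So J lies on both circle(B, 50.4) and circle(T, 22.76); the above-BV intersection is J = (41.40, 28.75). E is the foot of the tangent from J: E = (44.44, 7.062).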